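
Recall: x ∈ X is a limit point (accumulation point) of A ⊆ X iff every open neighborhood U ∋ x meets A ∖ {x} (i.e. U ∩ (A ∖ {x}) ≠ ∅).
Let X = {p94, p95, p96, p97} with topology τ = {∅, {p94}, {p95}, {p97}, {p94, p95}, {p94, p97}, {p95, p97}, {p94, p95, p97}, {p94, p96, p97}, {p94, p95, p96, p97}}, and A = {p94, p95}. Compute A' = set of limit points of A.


A' = {p96}

For each x ∈ X, list the open sets U ∈ τ with x ∈ U, then check whether U ∩ (A ∖ {x}) ≠ ∅ for every such U.
  x = p94: open {p94} ∋ x has {p94} ∩ (A ∖ {p94}) = ∅, so x is NOT a limit point.
  x = p95: open {p95} ∋ x has {p95} ∩ (A ∖ {p95}) = ∅, so x is NOT a limit point.
  x = p96: opens ∋ x are {p94, p96, p97}, {p94, p95, p96, p97}; each meets A ∖ {p96}, so x IS a limit point.
  x = p97: open {p97} ∋ x has {p97} ∩ (A ∖ {p97}) = ∅, so x is NOT a limit point.
Collecting: A' = {p96}.


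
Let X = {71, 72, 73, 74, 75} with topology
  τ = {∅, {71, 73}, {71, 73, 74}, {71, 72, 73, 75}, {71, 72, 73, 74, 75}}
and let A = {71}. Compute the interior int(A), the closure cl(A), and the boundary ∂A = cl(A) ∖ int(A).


int(A) = ∅, cl(A) = {71, 72, 73, 74, 75}, ∂A = {71, 72, 73, 74, 75}.

Closed sets in (X, τ) are complements of opens:
  closed(X, τ) = {∅, {74}, {72, 75}, {72, 74, 75}, {71, 72, 73, 74, 75}}.
int(A) = ⋃ {U ∈ τ : U ⊆ A}. Opens contained in A: ∅.
Taking the union of these: int(A) = ∅.
cl(A) = ⋂ {C closed : A ⊆ C}. Closed sets containing A: {71, 72, 73, 74, 75}.
Intersecting these: cl(A) = {71, 72, 73, 74, 75}.
∂A = cl(A) ∖ int(A) = {71, 72, 73, 74, 75} ∖ ∅ = {71, 72, 73, 74, 75}.


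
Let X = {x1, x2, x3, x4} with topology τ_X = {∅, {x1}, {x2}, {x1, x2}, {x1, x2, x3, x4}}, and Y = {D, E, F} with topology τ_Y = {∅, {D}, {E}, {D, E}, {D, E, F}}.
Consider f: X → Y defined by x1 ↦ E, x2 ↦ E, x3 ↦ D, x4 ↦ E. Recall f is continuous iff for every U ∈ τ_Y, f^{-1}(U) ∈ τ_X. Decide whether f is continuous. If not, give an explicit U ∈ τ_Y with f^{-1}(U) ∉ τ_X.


f is NOT continuous.

Compute f^{-1}(U) for each U ∈ τ_Y:
  U = ∅: f^{-1}(U) = ∅ ∈ τ_X ✓.
  U = {D}: f^{-1}(U) = {x3} ∉ τ_X ✗.
  U = {E}: f^{-1}(U) = {x1, x2, x4} ∉ τ_X ✗.
  U = {D, E}: f^{-1}(U) = {x1, x2, x3, x4} ∈ τ_X ✓.
  U = {D, E, F}: f^{-1}(U) = {x1, x2, x3, x4} ∈ τ_X ✓.
Found U = {D} with f^{-1}(U) = {x3} not in τ_X. Therefore f is NOT continuous.


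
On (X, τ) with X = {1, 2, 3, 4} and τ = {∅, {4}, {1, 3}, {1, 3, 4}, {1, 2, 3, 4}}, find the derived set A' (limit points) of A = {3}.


A' = {1, 2}

For each x ∈ X, list the open sets U ∈ τ with x ∈ U, then check whether U ∩ (A ∖ {x}) ≠ ∅ for every such U.
  x = 1: opens ∋ x are {1, 3}, {1, 3, 4}, {1, 2, 3, 4}; each meets A ∖ {1}, so x IS a limit point.
  x = 2: opens ∋ x are {1, 2, 3, 4}; each meets A ∖ {2}, so x IS a limit point.
  x = 3: open {1, 3} ∋ x has {1, 3} ∩ (A ∖ {3}) = ∅, so x is NOT a limit point.
  x = 4: open {4} ∋ x has {4} ∩ (A ∖ {4}) = ∅, so x is NOT a limit point.
Collecting: A' = {1, 2}.


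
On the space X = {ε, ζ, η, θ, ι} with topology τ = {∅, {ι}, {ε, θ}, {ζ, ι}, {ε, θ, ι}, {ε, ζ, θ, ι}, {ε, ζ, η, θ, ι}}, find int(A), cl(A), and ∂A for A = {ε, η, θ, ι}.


int(A) = {ε, θ, ι}, cl(A) = {ε, ζ, η, θ, ι}, ∂A = {ζ, η}.

Closed sets in (X, τ) are complements of opens:
  closed(X, τ) = {∅, {η}, {ζ, η}, {ε, η, θ}, {ζ, η, ι}, {ε, ζ, η, θ}, {ε, ζ, η, θ, ι}}.
int(A) = ⋃ {U ∈ τ : U ⊆ A}. Opens contained in A: ∅, {ι}, {ε, θ}, {ε, θ, ι}.
Taking the union of these: int(A) = {ε, θ, ι}.
cl(A) = ⋂ {C closed : A ⊆ C}. Closed sets containing A: {ε, ζ, η, θ, ι}.
Intersecting these: cl(A) = {ε, ζ, η, θ, ι}.
∂A = cl(A) ∖ int(A) = {ε, ζ, η, θ, ι} ∖ {ε, θ, ι} = {ζ, η}.


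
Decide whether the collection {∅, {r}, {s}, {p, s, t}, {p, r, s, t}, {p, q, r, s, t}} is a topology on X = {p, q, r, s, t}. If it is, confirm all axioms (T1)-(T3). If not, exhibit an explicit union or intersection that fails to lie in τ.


τ is NOT a topology on X.

Axiom (T1): ∅ ∈ τ? Yes; X ∈ τ? Yes.
Axiom (T2/T3): check pairwise unions and intersections of members of τ.
Counterexample for (T2): {r} ∪ {s} = {r, s} ∉ τ. Therefore τ is NOT a topology.


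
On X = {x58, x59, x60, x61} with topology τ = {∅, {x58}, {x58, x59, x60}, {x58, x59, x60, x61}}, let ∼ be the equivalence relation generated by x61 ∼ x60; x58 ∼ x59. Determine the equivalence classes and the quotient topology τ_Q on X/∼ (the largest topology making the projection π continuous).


X/∼ = {[x58=x59], [x60=x61]}; |τ_Q| = 2.

Equivalence classes: [x58=x59], [x60=x61].
Quotient map π: X → X/∼ sends x58 ↦ [x58=x59], x59 ↦ [x58=x59], x60 ↦ [x60=x61], x61 ↦ [x60=x61].
For each subset V ⊆ X/∼, compute π^{-1}(V) ⊆ X and check whether π^{-1}(V) ∈ τ. V is open in τ_Q iff π^{-1}(V) ∈ τ.
  V = {}: π^{-1}(V) = ∅ ∈ τ ✓.
  V = {[x58=x59]}: π^{-1}(V) = {x58, x59} ∉ τ ✗.
  V = {[x60=x61]}: π^{-1}(V) = {x60, x61} ∉ τ ✗.
  V = {[x58=x59], [x60=x61]}: π^{-1}(V) = {x58, x59, x60, x61} ∈ τ ✓.
Open sets in the quotient: τ_Q = {{}, {[x58=x59], [x60=x61]}} (2 elements).


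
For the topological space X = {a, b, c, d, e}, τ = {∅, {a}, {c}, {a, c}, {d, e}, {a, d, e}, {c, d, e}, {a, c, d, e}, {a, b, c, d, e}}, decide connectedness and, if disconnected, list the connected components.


(X, τ) is connected.

Find clopen sets (U ∈ τ with X ∖ U ∈ τ):
  U = ∅, X ∖ U = {a, b, c, d, e} — both open, so U is clopen.
  U = {a, b, c, d, e}, X ∖ U = ∅ — both open, so U is clopen.
Only trivial clopens (∅ and X) exist, so (X, τ) is connected.
Compute connected components by grouping points that agree on all clopens:
  component: {a, b, c, d, e}


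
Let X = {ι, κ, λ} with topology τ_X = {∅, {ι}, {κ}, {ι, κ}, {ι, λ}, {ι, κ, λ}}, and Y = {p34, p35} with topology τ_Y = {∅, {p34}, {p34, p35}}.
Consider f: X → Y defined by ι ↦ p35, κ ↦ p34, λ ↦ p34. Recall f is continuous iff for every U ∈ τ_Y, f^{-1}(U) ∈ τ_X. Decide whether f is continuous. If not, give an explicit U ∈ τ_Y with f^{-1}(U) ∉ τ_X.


f is NOT continuous.

Compute f^{-1}(U) for each U ∈ τ_Y:
  U = ∅: f^{-1}(U) = ∅ ∈ τ_X ✓.
  U = {p34}: f^{-1}(U) = {κ, λ} ∉ τ_X ✗.
  U = {p34, p35}: f^{-1}(U) = {ι, κ, λ} ∈ τ_X ✓.
Found U = {p34} with f^{-1}(U) = {κ, λ} not in τ_X. Therefore f is NOT continuous.


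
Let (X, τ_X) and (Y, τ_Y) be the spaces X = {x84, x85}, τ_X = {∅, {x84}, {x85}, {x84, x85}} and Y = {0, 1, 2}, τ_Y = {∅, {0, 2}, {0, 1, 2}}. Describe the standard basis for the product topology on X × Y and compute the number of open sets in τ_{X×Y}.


Basis B = {∅ × ∅, {x84} × {0, 2}, {x85} × {0, 2}, {x84} × {0, 1, 2}, {x85} × {0, 1, 2}, {x84, x85} × {0, 2}, {x84, x85} × {0, 1, 2}}; |τ_{X×Y}| = 9.

Enumerate products U × V with U ∈ τ_X, V ∈ τ_Y (deduplicated):
  ∅ × ∅ = {} (∅)
  {x84} × {0, 2} = {(x84,0), (x84,2)}
  {x85} × {0, 2} = {(x85,0), (x85,2)}
  {x84} × {0, 1, 2} = {(x84,0), (x84,1), (x84,2)}
  {x85} × {0, 1, 2} = {(x85,0), (x85,1), (x85,2)}
  {x84, x85} × {0, 2} = {(x84,0), (x84,2), (x85,0), (x85,2)}
  {x84, x85} × {0, 1, 2} = {(x84,0), (x84,1), (x84,2), (x85,0), (x85,1), (x85,2)}
These 7 distinct sets form the basis B.
Close under arbitrary unions to get τ_{X×Y}; counting gives |τ_{X×Y}| = 9.


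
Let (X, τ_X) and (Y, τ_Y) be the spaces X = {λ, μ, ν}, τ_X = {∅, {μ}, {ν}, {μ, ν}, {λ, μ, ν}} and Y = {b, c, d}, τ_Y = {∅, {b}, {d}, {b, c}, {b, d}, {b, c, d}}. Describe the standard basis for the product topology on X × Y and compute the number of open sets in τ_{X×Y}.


Basis B = {∅ × ∅, {μ} × {b}, {μ} × {d}, {ν} × {b}, {ν} × {d}, {μ} × {b, c}, {μ} × {b, d}, {μ, ν} × {b}, {μ, ν} × {d}, {ν} × {b, c}, {ν} × {b, d}, {λ, μ, ν} × {b}, {λ, μ, ν} × {d}, {μ} × {b, c, d}, {ν} × {b, c, d}, {μ, ν} × {b, c}, {μ, ν} × {b, d}, {λ, μ, ν} × {b, c}, {λ, μ, ν} × {b, d}, {μ, ν} × {b, c, d}, {λ, μ, ν} × {b, c, d}}; |τ_{X×Y}| = 70.

Enumerate products U × V with U ∈ τ_X, V ∈ τ_Y (deduplicated):
  ∅ × ∅ = {} (∅)
  {μ} × {b} = {(μ,b)}
  {μ} × {d} = {(μ,d)}
  {ν} × {b} = {(ν,b)}
  {ν} × {d} = {(ν,d)}
  {μ} × {b, c} = {(μ,b), (μ,c)}
  {μ} × {b, d} = {(μ,b), (μ,d)}
  {μ, ν} × {b} = {(μ,b), (ν,b)}
  {μ, ν} × {d} = {(μ,d), (ν,d)}
  {ν} × {b, c} = {(ν,b), (ν,c)}
  {ν} × {b, d} = {(ν,b), (ν,d)}
  {λ, μ, ν} × {b} = {(λ,b), (μ,b), (ν,b)}
  {λ, μ, ν} × {d} = {(λ,d), (μ,d), (ν,d)}
  {μ} × {b, c, d} = {(μ,b), (μ,c), (μ,d)}
  {ν} × {b, c, d} = {(ν,b), (ν,c), (ν,d)}
  {μ, ν} × {b, c} = {(μ,b), (μ,c), (ν,b), (ν,c)}
  {μ, ν} × {b, d} = {(μ,b), (μ,d), (ν,b), (ν,d)}
  {λ, μ, ν} × {b, c} = {(λ,b), (λ,c), (μ,b), (μ,c), (ν,b), (ν,c)}
  {λ, μ, ν} × {b, d} = {(λ,b), (λ,d), (μ,b), (μ,d), (ν,b), (ν,d)}
  {μ, ν} × {b, c, d} = {(μ,b), (μ,c), (μ,d), (ν,b), (ν,c), (ν,d)}
  {λ, μ, ν} × {b, c, d} = {(λ,b), (λ,c), (λ,d), (μ,b), (μ,c), (μ,d), (ν,b), (ν,c), (ν,d)}
These 21 distinct sets form the basis B.
Close under arbitrary unions to get τ_{X×Y}; counting gives |τ_{X×Y}| = 70.


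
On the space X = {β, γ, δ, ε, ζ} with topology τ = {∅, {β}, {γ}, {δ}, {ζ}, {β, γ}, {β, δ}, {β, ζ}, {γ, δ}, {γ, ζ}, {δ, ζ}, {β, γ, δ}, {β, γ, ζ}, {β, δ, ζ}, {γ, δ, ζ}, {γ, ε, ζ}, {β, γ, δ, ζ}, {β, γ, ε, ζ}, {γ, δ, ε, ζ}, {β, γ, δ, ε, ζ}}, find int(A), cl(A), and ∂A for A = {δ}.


int(A) = {δ}, cl(A) = {δ}, ∂A = ∅.

Closed sets in (X, τ) are complements of opens:
  closed(X, τ) = {∅, {β}, {δ}, {ε}, {β, δ}, {β, ε}, {γ, ε}, {δ, ε}, {ε, ζ}, {β, γ, ε}, {β, δ, ε}, {β, ε, ζ}, {γ, δ, ε}, {γ, ε, ζ}, {δ, ε, ζ}, {β, γ, δ, ε}, {β, γ, ε, ζ}, {β, δ, ε, ζ}, {γ, δ, ε, ζ}, {β, γ, δ, ε, ζ}}.
int(A) = ⋃ {U ∈ τ : U ⊆ A}. Opens contained in A: ∅, {δ}.
Taking the union of these: int(A) = {δ}.
cl(A) = ⋂ {C closed : A ⊆ C}. Closed sets containing A: {δ}, {β, δ}, {δ, ε}, {β, δ, ε}, {γ, δ, ε}, {δ, ε, ζ}, {β, γ, δ, ε}, {β, δ, ε, ζ}, {γ, δ, ε, ζ}, {β, γ, δ, ε, ζ}.
Intersecting these: cl(A) = {δ}.
∂A = cl(A) ∖ int(A) = {δ} ∖ {δ} = ∅.


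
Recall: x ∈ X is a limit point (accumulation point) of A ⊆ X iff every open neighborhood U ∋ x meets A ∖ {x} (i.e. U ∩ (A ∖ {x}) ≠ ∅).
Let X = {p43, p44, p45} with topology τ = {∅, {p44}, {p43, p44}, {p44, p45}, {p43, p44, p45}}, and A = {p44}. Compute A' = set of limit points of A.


A' = {p43, p45}

For each x ∈ X, list the open sets U ∈ τ with x ∈ U, then check whether U ∩ (A ∖ {x}) ≠ ∅ for every such U.
  x = p43: opens ∋ x are {p43, p44}, {p43, p44, p45}; each meets A ∖ {p43}, so x IS a limit point.
  x = p44: open {p44} ∋ x has {p44} ∩ (A ∖ {p44}) = ∅, so x is NOT a limit point.
  x = p45: opens ∋ x are {p44, p45}, {p43, p44, p45}; each meets A ∖ {p45}, so x IS a limit point.
Collecting: A' = {p43, p45}.


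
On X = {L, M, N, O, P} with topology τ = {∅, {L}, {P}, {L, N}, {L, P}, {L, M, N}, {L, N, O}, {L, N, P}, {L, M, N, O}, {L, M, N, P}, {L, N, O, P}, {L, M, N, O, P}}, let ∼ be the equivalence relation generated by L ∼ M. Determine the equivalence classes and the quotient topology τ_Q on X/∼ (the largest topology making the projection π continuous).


X/∼ = {[L=M], [N], [O], [P]}; |τ_Q| = 6.

Equivalence classes: [L=M], [N], [O], [P].
Quotient map π: X → X/∼ sends L ↦ [L=M], M ↦ [L=M], N ↦ [N], O ↦ [O], P ↦ [P].
For each subset V ⊆ X/∼, compute π^{-1}(V) ⊆ X and check whether π^{-1}(V) ∈ τ. V is open in τ_Q iff π^{-1}(V) ∈ τ.
  V = {}: π^{-1}(V) = ∅ ∈ τ ✓.
  V = {[L=M]}: π^{-1}(V) = {L, M} ∉ τ ✗.
  V = {[N]}: π^{-1}(V) = {N} ∉ τ ✗.
  V = {[L=M], [N]}: π^{-1}(V) = {L, M, N} ∈ τ ✓.
  V = {[O]}: π^{-1}(V) = {O} ∉ τ ✗.
  V = {[L=M], [O]}: π^{-1}(V) = {L, M, O} ∉ τ ✗.
  V = {[N], [O]}: π^{-1}(V) = {N, O} ∉ τ ✗.
  V = {[L=M], [N], [O]}: π^{-1}(V) = {L, M, N, O} ∈ τ ✓.
  V = {[P]}: π^{-1}(V) = {P} ∈ τ ✓.
  V = {[L=M], [P]}: π^{-1}(V) = {L, M, P} ∉ τ ✗.
  V = {[N], [P]}: π^{-1}(V) = {N, P} ∉ τ ✗.
  V = {[L=M], [N], [P]}: π^{-1}(V) = {L, M, N, P} ∈ τ ✓.
  V = {[O], [P]}: π^{-1}(V) = {O, P} ∉ τ ✗.
  V = {[L=M], [O], [P]}: π^{-1}(V) = {L, M, O, P} ∉ τ ✗.
  V = {[N], [O], [P]}: π^{-1}(V) = {N, O, P} ∉ τ ✗.
  V = {[L=M], [N], [O], [P]}: π^{-1}(V) = {L, M, N, O, P} ∈ τ ✓.
Open sets in the quotient: τ_Q = {{}, {[L=M], [N]}, {[L=M], [N], [O]}, {[P]}, {[L=M], [N], [P]}, {[L=M], [N], [O], [P]}} (6 elements).


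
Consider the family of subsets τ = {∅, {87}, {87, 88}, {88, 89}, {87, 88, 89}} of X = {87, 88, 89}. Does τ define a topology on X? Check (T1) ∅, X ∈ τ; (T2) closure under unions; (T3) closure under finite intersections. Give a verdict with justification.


τ is NOT a topology on X.

Axiom (T1): ∅ ∈ τ? Yes; X ∈ τ? Yes.
Axiom (T2/T3): check pairwise unions and intersections of members of τ.
Counterexample for (T3): {87, 88} ∩ {88, 89} = {88} ∉ τ. Therefore τ is NOT a topology.


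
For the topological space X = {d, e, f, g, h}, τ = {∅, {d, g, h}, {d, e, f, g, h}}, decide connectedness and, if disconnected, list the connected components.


(X, τ) is connected.

Find clopen sets (U ∈ τ with X ∖ U ∈ τ):
  U = ∅, X ∖ U = {d, e, f, g, h} — both open, so U is clopen.
  U = {d, e, f, g, h}, X ∖ U = ∅ — both open, so U is clopen.
Only trivial clopens (∅ and X) exist, so (X, τ) is connected.
Compute connected components by grouping points that agree on all clopens:
  component: {d, e, f, g, h}


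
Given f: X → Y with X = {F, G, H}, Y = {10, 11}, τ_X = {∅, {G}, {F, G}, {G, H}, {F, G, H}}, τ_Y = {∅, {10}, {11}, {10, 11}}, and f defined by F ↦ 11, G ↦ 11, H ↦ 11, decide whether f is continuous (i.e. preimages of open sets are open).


f IS continuous.

Compute f^{-1}(U) for each U ∈ τ_Y:
  U = ∅: f^{-1}(U) = ∅ ∈ τ_X ✓.
  U = {10}: f^{-1}(U) = ∅ ∈ τ_X ✓.
  U = {11}: f^{-1}(U) = {F, G, H} ∈ τ_X ✓.
  U = {10, 11}: f^{-1}(U) = {F, G, H} ∈ τ_X ✓.
Every preimage lies in τ_X, so f IS continuous.


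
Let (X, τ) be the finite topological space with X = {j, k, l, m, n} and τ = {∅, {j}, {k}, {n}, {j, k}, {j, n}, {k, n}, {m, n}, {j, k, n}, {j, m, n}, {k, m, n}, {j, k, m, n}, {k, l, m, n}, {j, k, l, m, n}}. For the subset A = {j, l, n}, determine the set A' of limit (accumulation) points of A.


A' = {l, m}

For each x ∈ X, list the open sets U ∈ τ with x ∈ U, then check whether U ∩ (A ∖ {x}) ≠ ∅ for every such U.
  x = j: open {j} ∋ x has {j} ∩ (A ∖ {j}) = ∅, so x is NOT a limit point.
  x = k: open {k} ∋ x has {k} ∩ (A ∖ {k}) = ∅, so x is NOT a limit point.
  x = l: opens ∋ x are {k, l, m, n}, {j, k, l, m, n}; each meets A ∖ {l}, so x IS a limit point.
  x = m: opens ∋ x are {m, n}, {j, m, n}, {k, m, n}, {j, k, m, n}, {k, l, m, n}, {j, k, l, m, n}; each meets A ∖ {m}, so x IS a limit point.
  x = n: open {n} ∋ x has {n} ∩ (A ∖ {n}) = ∅, so x is NOT a limit point.
Collecting: A' = {l, m}.


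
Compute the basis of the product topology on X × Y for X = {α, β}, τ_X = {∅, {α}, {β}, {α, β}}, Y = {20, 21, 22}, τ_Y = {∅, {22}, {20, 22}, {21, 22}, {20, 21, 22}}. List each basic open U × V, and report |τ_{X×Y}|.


Basis B = {∅ × ∅, {α} × {22}, {β} × {22}, {α} × {20, 22}, {α} × {21, 22}, {α, β} × {22}, {β} × {20, 22}, {β} × {21, 22}, {α} × {20, 21, 22}, {β} × {20, 21, 22}, {α, β} × {20, 22}, {α, β} × {21, 22}, {α, β} × {20, 21, 22}}; |τ_{X×Y}| = 25.

Enumerate products U × V with U ∈ τ_X, V ∈ τ_Y (deduplicated):
  ∅ × ∅ = {} (∅)
  {α} × {22} = {(α,22)}
  {β} × {22} = {(β,22)}
  {α} × {20, 22} = {(α,20), (α,22)}
  {α} × {21, 22} = {(α,21), (α,22)}
  {α, β} × {22} = {(α,22), (β,22)}
  {β} × {20, 22} = {(β,20), (β,22)}
  {β} × {21, 22} = {(β,21), (β,22)}
  {α} × {20, 21, 22} = {(α,20), (α,21), (α,22)}
  {β} × {20, 21, 22} = {(β,20), (β,21), (β,22)}
  {α, β} × {20, 22} = {(α,20), (α,22), (β,20), (β,22)}
  {α, β} × {21, 22} = {(α,21), (α,22), (β,21), (β,22)}
  {α, β} × {20, 21, 22} = {(α,20), (α,21), (α,22), (β,20), (β,21), (β,22)}
These 13 distinct sets form the basis B.
Close under arbitrary unions to get τ_{X×Y}; counting gives |τ_{X×Y}| = 25.


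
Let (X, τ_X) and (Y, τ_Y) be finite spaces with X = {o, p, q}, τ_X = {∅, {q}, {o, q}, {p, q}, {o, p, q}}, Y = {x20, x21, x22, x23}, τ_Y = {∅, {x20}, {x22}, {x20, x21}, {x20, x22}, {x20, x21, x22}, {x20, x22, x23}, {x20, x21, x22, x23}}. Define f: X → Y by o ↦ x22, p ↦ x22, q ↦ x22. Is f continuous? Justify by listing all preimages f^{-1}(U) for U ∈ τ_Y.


f IS continuous.

Compute f^{-1}(U) for each U ∈ τ_Y:
  U = ∅: f^{-1}(U) = ∅ ∈ τ_X ✓.
  U = {x20}: f^{-1}(U) = ∅ ∈ τ_X ✓.
  U = {x22}: f^{-1}(U) = {o, p, q} ∈ τ_X ✓.
  U = {x20, x21}: f^{-1}(U) = ∅ ∈ τ_X ✓.
  U = {x20, x22}: f^{-1}(U) = {o, p, q} ∈ τ_X ✓.
  U = {x20, x21, x22}: f^{-1}(U) = {o, p, q} ∈ τ_X ✓.
  U = {x20, x22, x23}: f^{-1}(U) = {o, p, q} ∈ τ_X ✓.
  U = {x20, x21, x22, x23}: f^{-1}(U) = {o, p, q} ∈ τ_X ✓.
Every preimage lies in τ_X, so f IS continuous.


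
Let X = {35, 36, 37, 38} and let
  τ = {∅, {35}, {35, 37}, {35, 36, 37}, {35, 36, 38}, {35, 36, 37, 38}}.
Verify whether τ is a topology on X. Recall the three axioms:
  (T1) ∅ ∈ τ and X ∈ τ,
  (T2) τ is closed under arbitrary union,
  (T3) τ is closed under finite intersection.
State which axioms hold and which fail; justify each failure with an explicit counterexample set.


τ is NOT a topology on X.

Axiom (T1): ∅ ∈ τ? Yes; X ∈ τ? Yes.
Axiom (T2/T3): check pairwise unions and intersections of members of τ.
Counterexample for (T3): {35, 36, 37} ∩ {35, 36, 38} = {35, 36} ∉ τ. Therefore τ is NOT a topology.


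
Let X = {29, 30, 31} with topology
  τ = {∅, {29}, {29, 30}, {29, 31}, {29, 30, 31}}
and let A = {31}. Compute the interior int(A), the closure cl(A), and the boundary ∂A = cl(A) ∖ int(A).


int(A) = ∅, cl(A) = {31}, ∂A = {31}.

Closed sets in (X, τ) are complements of opens:
  closed(X, τ) = {∅, {30}, {31}, {30, 31}, {29, 30, 31}}.
int(A) = ⋃ {U ∈ τ : U ⊆ A}. Opens contained in A: ∅.
Taking the union of these: int(A) = ∅.
cl(A) = ⋂ {C closed : A ⊆ C}. Closed sets containing A: {31}, {30, 31}, {29, 30, 31}.
Intersecting these: cl(A) = {31}.
∂A = cl(A) ∖ int(A) = {31} ∖ ∅ = {31}.


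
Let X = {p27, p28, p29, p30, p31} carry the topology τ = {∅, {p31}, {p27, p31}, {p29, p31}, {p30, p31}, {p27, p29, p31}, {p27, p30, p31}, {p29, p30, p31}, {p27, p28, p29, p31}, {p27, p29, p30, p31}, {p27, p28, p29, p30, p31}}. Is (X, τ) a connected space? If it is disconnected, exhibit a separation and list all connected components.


(X, τ) is connected.

Find clopen sets (U ∈ τ with X ∖ U ∈ τ):
  U = ∅, X ∖ U = {p27, p28, p29, p30, p31} — both open, so U is clopen.
  U = {p27, p28, p29, p30, p31}, X ∖ U = ∅ — both open, so U is clopen.
Only trivial clopens (∅ and X) exist, so (X, τ) is connected.
Compute connected components by grouping points that agree on all clopens:
  component: {p27, p28, p29, p30, p31}


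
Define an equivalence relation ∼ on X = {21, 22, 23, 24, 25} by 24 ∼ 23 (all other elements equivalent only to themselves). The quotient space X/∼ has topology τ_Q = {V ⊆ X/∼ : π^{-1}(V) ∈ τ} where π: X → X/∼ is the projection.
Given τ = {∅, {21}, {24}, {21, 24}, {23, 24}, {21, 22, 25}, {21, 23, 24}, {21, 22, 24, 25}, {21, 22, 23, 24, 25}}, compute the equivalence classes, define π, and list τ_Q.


X/∼ = {[21], [22], [23=24], [25]}; |τ_Q| = 6.

Equivalence classes: [21], [22], [23=24], [25].
Quotient map π: X → X/∼ sends 21 ↦ [21], 22 ↦ [22], 23 ↦ [23=24], 24 ↦ [23=24], 25 ↦ [25].
For each subset V ⊆ X/∼, compute π^{-1}(V) ⊆ X and check whether π^{-1}(V) ∈ τ. V is open in τ_Q iff π^{-1}(V) ∈ τ.
  V = {}: π^{-1}(V) = ∅ ∈ τ ✓.
  V = {[21]}: π^{-1}(V) = {21} ∈ τ ✓.
  V = {[22]}: π^{-1}(V) = {22} ∉ τ ✗.
  V = {[21], [22]}: π^{-1}(V) = {21, 22} ∉ τ ✗.
  V = {[23=24]}: π^{-1}(V) = {23, 24} ∈ τ ✓.
  V = {[21], [23=24]}: π^{-1}(V) = {21, 23, 24} ∈ τ ✓.
  V = {[22], [23=24]}: π^{-1}(V) = {22, 23, 24} ∉ τ ✗.
  V = {[21], [22], [23=24]}: π^{-1}(V) = {21, 22, 23, 24} ∉ τ ✗.
  V = {[25]}: π^{-1}(V) = {25} ∉ τ ✗.
  V = {[21], [25]}: π^{-1}(V) = {21, 25} ∉ τ ✗.
  V = {[22], [25]}: π^{-1}(V) = {22, 25} ∉ τ ✗.
  V = {[21], [22], [25]}: π^{-1}(V) = {21, 22, 25} ∈ τ ✓.
  V = {[23=24], [25]}: π^{-1}(V) = {23, 24, 25} ∉ τ ✗.
  V = {[21], [23=24], [25]}: π^{-1}(V) = {21, 23, 24, 25} ∉ τ ✗.
  V = {[22], [23=24], [25]}: π^{-1}(V) = {22, 23, 24, 25} ∉ τ ✗.
  V = {[21], [22], [23=24], [25]}: π^{-1}(V) = {21, 22, 23, 24, 25} ∈ τ ✓.
Open sets in the quotient: τ_Q = {{}, {[21]}, {[23=24]}, {[21], [23=24]}, {[21], [22], [25]}, {[21], [22], [23=24], [25]}} (6 elements).


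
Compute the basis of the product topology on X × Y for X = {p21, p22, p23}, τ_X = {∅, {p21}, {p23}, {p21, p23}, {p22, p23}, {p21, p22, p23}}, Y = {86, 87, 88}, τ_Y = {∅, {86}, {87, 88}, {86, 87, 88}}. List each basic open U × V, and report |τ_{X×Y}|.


Basis B = {∅ × ∅, {p21} × {86}, {p23} × {86}, {p21, p23} × {86}, {p21} × {87, 88}, {p22, p23} × {86}, {p23} × {87, 88}, {p21} × {86, 87, 88}, {p21, p22, p23} × {86}, {p23} × {86, 87, 88}, {p21, p23} × {87, 88}, {p22, p23} × {87, 88}, {p21, p23} × {86, 87, 88}, {p21, p22, p23} × {87, 88}, {p22, p23} × {86, 87, 88}, {p21, p22, p23} × {86, 87, 88}}; |τ_{X×Y}| = 36.

Enumerate products U × V with U ∈ τ_X, V ∈ τ_Y (deduplicated):
  ∅ × ∅ = {} (∅)
  {p21} × {86} = {(p21,86)}
  {p23} × {86} = {(p23,86)}
  {p21, p23} × {86} = {(p21,86), (p23,86)}
  {p21} × {87, 88} = {(p21,87), (p21,88)}
  {p22, p23} × {86} = {(p22,86), (p23,86)}
  {p23} × {87, 88} = {(p23,87), (p23,88)}
  {p21} × {86, 87, 88} = {(p21,86), (p21,87), (p21,88)}
  {p21, p22, p23} × {86} = {(p21,86), (p22,86), (p23,86)}
  {p23} × {86, 87, 88} = {(p23,86), (p23,87), (p23,88)}
  {p21, p23} × {87, 88} = {(p21,87), (p21,88), (p23,87), (p23,88)}
  {p22, p23} × {87, 88} = {(p22,87), (p22,88), (p23,87), (p23,88)}
  {p21, p23} × {86, 87, 88} = {(p21,86), (p21,87), (p21,88), (p23,86), (p23,87), (p23,88)}
  {p21, p22, p23} × {87, 88} = {(p21,87), (p21,88), (p22,87), (p22,88), (p23,87), (p23,88)}
  {p22, p23} × {86, 87, 88} = {(p22,86), (p22,87), (p22,88), (p23,86), (p23,87), (p23,88)}
  {p21, p22, p23} × {86, 87, 88} = {(p21,86), (p21,87), (p21,88), (p22,86), (p22,87), (p22,88), (p23,86), (p23,87), (p23,88)}
These 16 distinct sets form the basis B.
Close under arbitrary unions to get τ_{X×Y}; counting gives |τ_{X×Y}| = 36.


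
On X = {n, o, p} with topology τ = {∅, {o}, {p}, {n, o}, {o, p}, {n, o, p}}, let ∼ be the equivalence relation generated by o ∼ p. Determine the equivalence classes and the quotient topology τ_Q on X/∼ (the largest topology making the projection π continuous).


X/∼ = {[n], [o=p]}; |τ_Q| = 3.

Equivalence classes: [n], [o=p].
Quotient map π: X → X/∼ sends n ↦ [n], o ↦ [o=p], p ↦ [o=p].
For each subset V ⊆ X/∼, compute π^{-1}(V) ⊆ X and check whether π^{-1}(V) ∈ τ. V is open in τ_Q iff π^{-1}(V) ∈ τ.
  V = {}: π^{-1}(V) = ∅ ∈ τ ✓.
  V = {[n]}: π^{-1}(V) = {n} ∉ τ ✗.
  V = {[o=p]}: π^{-1}(V) = {o, p} ∈ τ ✓.
  V = {[n], [o=p]}: π^{-1}(V) = {n, o, p} ∈ τ ✓.
Open sets in the quotient: τ_Q = {{}, {[o=p]}, {[n], [o=p]}} (3 elements).


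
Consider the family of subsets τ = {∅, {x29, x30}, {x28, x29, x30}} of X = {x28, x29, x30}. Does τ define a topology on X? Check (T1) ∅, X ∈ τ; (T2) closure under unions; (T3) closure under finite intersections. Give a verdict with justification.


τ IS a topology on X.

Axiom (T1): ∅ ∈ τ? Yes; X ∈ τ? Yes.
Axiom (T2/T3): check pairwise unions and intersections of members of τ.
All pairwise intersections and unions checked — each lies in τ. Therefore τ satisfies (T1), (T2), (T3): it IS a topology on X.


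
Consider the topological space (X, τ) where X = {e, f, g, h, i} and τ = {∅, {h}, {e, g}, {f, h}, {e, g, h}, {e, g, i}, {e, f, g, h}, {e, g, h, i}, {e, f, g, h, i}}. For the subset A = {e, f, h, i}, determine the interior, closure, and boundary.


int(A) = {f, h}, cl(A) = {e, f, g, h, i}, ∂A = {e, g, i}.

Closed sets in (X, τ) are complements of opens:
  closed(X, τ) = {∅, {f}, {i}, {f, h}, {f, i}, {e, g, i}, {f, h, i}, {e, f, g, i}, {e, f, g, h, i}}.
int(A) = ⋃ {U ∈ τ : U ⊆ A}. Opens contained in A: ∅, {h}, {f, h}.
Taking the union of these: int(A) = {f, h}.
cl(A) = ⋂ {C closed : A ⊆ C}. Closed sets containing A: {e, f, g, h, i}.
Intersecting these: cl(A) = {e, f, g, h, i}.
∂A = cl(A) ∖ int(A) = {e, f, g, h, i} ∖ {f, h} = {e, g, i}.


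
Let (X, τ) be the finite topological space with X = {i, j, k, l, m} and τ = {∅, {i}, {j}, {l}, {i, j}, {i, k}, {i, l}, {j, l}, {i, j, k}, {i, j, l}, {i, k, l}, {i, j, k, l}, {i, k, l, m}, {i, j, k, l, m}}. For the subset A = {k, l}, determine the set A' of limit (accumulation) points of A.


A' = {m}

For each x ∈ X, list the open sets U ∈ τ with x ∈ U, then check whether U ∩ (A ∖ {x}) ≠ ∅ for every such U.
  x = i: open {i} ∋ x has {i} ∩ (A ∖ {i}) = ∅, so x is NOT a limit point.
  x = j: open {j} ∋ x has {j} ∩ (A ∖ {j}) = ∅, so x is NOT a limit point.
  x = k: open {i, k} ∋ x has {i, k} ∩ (A ∖ {k}) = ∅, so x is NOT a limit point.
  x = l: open {l} ∋ x has {l} ∩ (A ∖ {l}) = ∅, so x is NOT a limit point.
  x = m: opens ∋ x are {i, k, l, m}, {i, j, k, l, m}; each meets A ∖ {m}, so x IS a limit point.
Collecting: A' = {m}.


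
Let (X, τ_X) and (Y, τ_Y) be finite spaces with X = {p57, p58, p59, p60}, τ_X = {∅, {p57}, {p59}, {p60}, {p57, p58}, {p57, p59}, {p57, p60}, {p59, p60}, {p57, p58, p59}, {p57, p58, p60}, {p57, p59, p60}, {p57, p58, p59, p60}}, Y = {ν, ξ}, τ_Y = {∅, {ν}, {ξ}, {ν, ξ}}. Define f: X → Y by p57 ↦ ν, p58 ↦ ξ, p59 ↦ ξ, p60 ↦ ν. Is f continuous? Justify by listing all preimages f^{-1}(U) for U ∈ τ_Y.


f is NOT continuous.

Compute f^{-1}(U) for each U ∈ τ_Y:
  U = ∅: f^{-1}(U) = ∅ ∈ τ_X ✓.
  U = {ν}: f^{-1}(U) = {p57, p60} ∈ τ_X ✓.
  U = {ξ}: f^{-1}(U) = {p58, p59} ∉ τ_X ✗.
  U = {ν, ξ}: f^{-1}(U) = {p57, p58, p59, p60} ∈ τ_X ✓.
Found U = {ξ} with f^{-1}(U) = {p58, p59} not in τ_X. Therefore f is NOT continuous.


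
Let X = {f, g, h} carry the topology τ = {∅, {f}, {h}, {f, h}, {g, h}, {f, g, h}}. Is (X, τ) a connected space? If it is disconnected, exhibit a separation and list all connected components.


(X, τ) is disconnected; components = [{f}, {g, h}].

Find clopen sets (U ∈ τ with X ∖ U ∈ τ):
  U = ∅, X ∖ U = {f, g, h} — both open, so U is clopen.
  U = {f}, X ∖ U = {g, h} — both open, so U is clopen.
  U = {g, h}, X ∖ U = {f} — both open, so U is clopen.
  U = {f, g, h}, X ∖ U = ∅ — both open, so U is clopen.
Nontrivial clopen(s) exist: e.g. {f}. So (X, τ) is disconnected.
Compute connected components by grouping points that agree on all clopens:
  component: {f}
  component: {g, h}


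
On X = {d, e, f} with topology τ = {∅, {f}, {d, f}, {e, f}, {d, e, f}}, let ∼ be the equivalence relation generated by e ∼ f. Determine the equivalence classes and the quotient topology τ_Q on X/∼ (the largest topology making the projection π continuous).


X/∼ = {[d], [e=f]}; |τ_Q| = 3.

Equivalence classes: [d], [e=f].
Quotient map π: X → X/∼ sends d ↦ [d], e ↦ [e=f], f ↦ [e=f].
For each subset V ⊆ X/∼, compute π^{-1}(V) ⊆ X and check whether π^{-1}(V) ∈ τ. V is open in τ_Q iff π^{-1}(V) ∈ τ.
  V = {}: π^{-1}(V) = ∅ ∈ τ ✓.
  V = {[d]}: π^{-1}(V) = {d} ∉ τ ✗.
  V = {[e=f]}: π^{-1}(V) = {e, f} ∈ τ ✓.
  V = {[d], [e=f]}: π^{-1}(V) = {d, e, f} ∈ τ ✓.
Open sets in the quotient: τ_Q = {{}, {[e=f]}, {[d], [e=f]}} (3 elements).


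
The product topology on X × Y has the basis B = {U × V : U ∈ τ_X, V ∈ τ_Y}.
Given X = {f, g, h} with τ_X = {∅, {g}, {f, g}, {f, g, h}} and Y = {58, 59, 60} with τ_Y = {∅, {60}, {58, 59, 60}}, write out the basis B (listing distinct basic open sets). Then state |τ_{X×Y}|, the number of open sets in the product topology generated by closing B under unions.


Basis B = {∅ × ∅, {g} × {60}, {f, g} × {60}, {f, g, h} × {60}, {g} × {58, 59, 60}, {f, g} × {58, 59, 60}, {f, g, h} × {58, 59, 60}}; |τ_{X×Y}| = 10.

Enumerate products U × V with U ∈ τ_X, V ∈ τ_Y (deduplicated):
  ∅ × ∅ = {} (∅)
  {g} × {60} = {(g,60)}
  {f, g} × {60} = {(f,60), (g,60)}
  {f, g, h} × {60} = {(f,60), (g,60), (h,60)}
  {g} × {58, 59, 60} = {(g,58), (g,59), (g,60)}
  {f, g} × {58, 59, 60} = {(f,58), (f,59), (f,60), (g,58), (g,59), (g,60)}
  {f, g, h} × {58, 59, 60} = {(f,58), (f,59), (f,60), (g,58), (g,59), (g,60), (h,58), (h,59), (h,60)}
These 7 distinct sets form the basis B.
Close under arbitrary unions to get τ_{X×Y}; counting gives |τ_{X×Y}| = 10.


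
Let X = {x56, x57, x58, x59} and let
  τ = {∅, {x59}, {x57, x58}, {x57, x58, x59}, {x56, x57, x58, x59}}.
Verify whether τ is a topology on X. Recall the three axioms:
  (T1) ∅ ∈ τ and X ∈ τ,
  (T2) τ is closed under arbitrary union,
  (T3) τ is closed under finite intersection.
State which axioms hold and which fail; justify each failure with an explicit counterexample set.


τ IS a topology on X.

Axiom (T1): ∅ ∈ τ? Yes; X ∈ τ? Yes.
Axiom (T2/T3): check pairwise unions and intersections of members of τ.
All pairwise intersections and unions checked — each lies in τ. Therefore τ satisfies (T1), (T2), (T3): it IS a topology on X.


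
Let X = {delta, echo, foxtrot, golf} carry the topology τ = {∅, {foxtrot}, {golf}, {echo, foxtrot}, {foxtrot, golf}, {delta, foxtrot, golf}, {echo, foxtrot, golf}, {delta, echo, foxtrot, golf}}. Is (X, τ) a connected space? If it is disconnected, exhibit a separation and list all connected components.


(X, τ) is connected.

Find clopen sets (U ∈ τ with X ∖ U ∈ τ):
  U = ∅, X ∖ U = {delta, echo, foxtrot, golf} — both open, so U is clopen.
  U = {delta, echo, foxtrot, golf}, X ∖ U = ∅ — both open, so U is clopen.
Only trivial clopens (∅ and X) exist, so (X, τ) is connected.
Compute connected components by grouping points that agree on all clopens:
  component: {delta, echo, foxtrot, golf}


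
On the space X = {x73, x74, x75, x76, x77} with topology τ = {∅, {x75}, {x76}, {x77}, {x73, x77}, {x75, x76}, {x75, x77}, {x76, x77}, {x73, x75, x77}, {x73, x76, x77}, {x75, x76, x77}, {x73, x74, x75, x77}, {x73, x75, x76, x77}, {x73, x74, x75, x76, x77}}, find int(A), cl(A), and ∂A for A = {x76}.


int(A) = {x76}, cl(A) = {x76}, ∂A = ∅.

Closed sets in (X, τ) are complements of opens:
  closed(X, τ) = {∅, {x74}, {x76}, {x73, x74}, {x74, x75}, {x74, x76}, {x73, x74, x75}, {x73, x74, x76}, {x73, x74, x77}, {x74, x75, x76}, {x73, x74, x75, x76}, {x73, x74, x75, x77}, {x73, x74, x76, x77}, {x73, x74, x75, x76, x77}}.
int(A) = ⋃ {U ∈ τ : U ⊆ A}. Opens contained in A: ∅, {x76}.
Taking the union of these: int(A) = {x76}.
cl(A) = ⋂ {C closed : A ⊆ C}. Closed sets containing A: {x76}, {x74, x76}, {x73, x74, x76}, {x74, x75, x76}, {x73, x74, x75, x76}, {x73, x74, x76, x77}, {x73, x74, x75, x76, x77}.
Intersecting these: cl(A) = {x76}.
∂A = cl(A) ∖ int(A) = {x76} ∖ {x76} = ∅.


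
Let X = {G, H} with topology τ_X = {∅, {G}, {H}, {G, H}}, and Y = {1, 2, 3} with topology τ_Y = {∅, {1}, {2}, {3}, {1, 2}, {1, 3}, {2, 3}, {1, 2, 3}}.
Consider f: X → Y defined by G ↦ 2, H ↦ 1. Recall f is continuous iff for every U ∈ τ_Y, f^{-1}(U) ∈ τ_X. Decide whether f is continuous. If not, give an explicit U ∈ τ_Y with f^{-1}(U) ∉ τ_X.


f IS continuous.

Compute f^{-1}(U) for each U ∈ τ_Y:
  U = ∅: f^{-1}(U) = ∅ ∈ τ_X ✓.
  U = {1}: f^{-1}(U) = {H} ∈ τ_X ✓.
  U = {2}: f^{-1}(U) = {G} ∈ τ_X ✓.
  U = {3}: f^{-1}(U) = ∅ ∈ τ_X ✓.
  U = {1, 2}: f^{-1}(U) = {G, H} ∈ τ_X ✓.
  U = {1, 3}: f^{-1}(U) = {H} ∈ τ_X ✓.
  U = {2, 3}: f^{-1}(U) = {G} ∈ τ_X ✓.
  U = {1, 2, 3}: f^{-1}(U) = {G, H} ∈ τ_X ✓.
Every preimage lies in τ_X, so f IS continuous.


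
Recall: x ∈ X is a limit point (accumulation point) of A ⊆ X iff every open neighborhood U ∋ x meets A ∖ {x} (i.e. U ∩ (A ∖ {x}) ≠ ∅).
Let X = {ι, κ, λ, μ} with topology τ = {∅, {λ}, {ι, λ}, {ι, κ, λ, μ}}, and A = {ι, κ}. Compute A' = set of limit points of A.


A' = {κ, μ}

For each x ∈ X, list the open sets U ∈ τ with x ∈ U, then check whether U ∩ (A ∖ {x}) ≠ ∅ for every such U.
  x = ι: open {ι, λ} ∋ x has {ι, λ} ∩ (A ∖ {ι}) = ∅, so x is NOT a limit point.
  x = κ: opens ∋ x are {ι, κ, λ, μ}; each meets A ∖ {κ}, so x IS a limit point.
  x = λ: open {λ} ∋ x has {λ} ∩ (A ∖ {λ}) = ∅, so x is NOT a limit point.
  x = μ: opens ∋ x are {ι, κ, λ, μ}; each meets A ∖ {μ}, so x IS a limit point.
Collecting: A' = {κ, μ}.


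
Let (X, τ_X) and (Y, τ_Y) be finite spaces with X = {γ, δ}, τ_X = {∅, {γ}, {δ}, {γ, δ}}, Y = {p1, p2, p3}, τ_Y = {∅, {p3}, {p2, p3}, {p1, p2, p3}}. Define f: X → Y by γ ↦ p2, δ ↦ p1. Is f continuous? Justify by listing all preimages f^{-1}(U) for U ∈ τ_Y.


f IS continuous.

Compute f^{-1}(U) for each U ∈ τ_Y:
  U = ∅: f^{-1}(U) = ∅ ∈ τ_X ✓.
  U = {p3}: f^{-1}(U) = ∅ ∈ τ_X ✓.
  U = {p2, p3}: f^{-1}(U) = {γ} ∈ τ_X ✓.
  U = {p1, p2, p3}: f^{-1}(U) = {γ, δ} ∈ τ_X ✓.
Every preimage lies in τ_X, so f IS continuous.


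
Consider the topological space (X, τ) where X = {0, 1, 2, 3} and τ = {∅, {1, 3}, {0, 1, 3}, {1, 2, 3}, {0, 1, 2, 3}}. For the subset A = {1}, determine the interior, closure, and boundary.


int(A) = ∅, cl(A) = {0, 1, 2, 3}, ∂A = {0, 1, 2, 3}.

Closed sets in (X, τ) are complements of opens:
  closed(X, τ) = {∅, {0}, {2}, {0, 2}, {0, 1, 2, 3}}.
int(A) = ⋃ {U ∈ τ : U ⊆ A}. Opens contained in A: ∅.
Taking the union of these: int(A) = ∅.
cl(A) = ⋂ {C closed : A ⊆ C}. Closed sets containing A: {0, 1, 2, 3}.
Intersecting these: cl(A) = {0, 1, 2, 3}.
∂A = cl(A) ∖ int(A) = {0, 1, 2, 3} ∖ ∅ = {0, 1, 2, 3}.


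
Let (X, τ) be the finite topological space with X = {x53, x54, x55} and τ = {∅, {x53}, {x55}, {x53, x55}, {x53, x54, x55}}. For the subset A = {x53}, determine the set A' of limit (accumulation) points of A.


A' = {x54}

For each x ∈ X, list the open sets U ∈ τ with x ∈ U, then check whether U ∩ (A ∖ {x}) ≠ ∅ for every such U.
  x = x53: open {x53} ∋ x has {x53} ∩ (A ∖ {x53}) = ∅, so x is NOT a limit point.
  x = x54: opens ∋ x are {x53, x54, x55}; each meets A ∖ {x54}, so x IS a limit point.
  x = x55: open {x55} ∋ x has {x55} ∩ (A ∖ {x55}) = ∅, so x is NOT a limit point.
Collecting: A' = {x54}.


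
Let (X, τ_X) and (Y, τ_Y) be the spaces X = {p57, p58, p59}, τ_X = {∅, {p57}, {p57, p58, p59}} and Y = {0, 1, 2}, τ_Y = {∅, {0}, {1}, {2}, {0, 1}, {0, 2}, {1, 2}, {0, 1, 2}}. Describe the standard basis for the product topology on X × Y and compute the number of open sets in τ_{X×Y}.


Basis B = {∅ × ∅, {p57} × {0}, {p57} × {1}, {p57} × {2}, {p57} × {0, 1}, {p57} × {0, 2}, {p57} × {1, 2}, {p57} × {0, 1, 2}, {p57, p58, p59} × {0}, {p57, p58, p59} × {1}, {p57, p58, p59} × {2}, {p57, p58, p59} × {0, 1}, {p57, p58, p59} × {0, 2}, {p57, p58, p59} × {1, 2}, {p57, p58, p59} × {0, 1, 2}}; |τ_{X×Y}| = 27.

Enumerate products U × V with U ∈ τ_X, V ∈ τ_Y (deduplicated):
  ∅ × ∅ = {} (∅)
  {p57} × {0} = {(p57,0)}
  {p57} × {1} = {(p57,1)}
  {p57} × {2} = {(p57,2)}
  {p57} × {0, 1} = {(p57,0), (p57,1)}
  {p57} × {0, 2} = {(p57,0), (p57,2)}
  {p57} × {1, 2} = {(p57,1), (p57,2)}
  {p57} × {0, 1, 2} = {(p57,0), (p57,1), (p57,2)}
  {p57, p58, p59} × {0} = {(p57,0), (p58,0), (p59,0)}
  {p57, p58, p59} × {1} = {(p57,1), (p58,1), (p59,1)}
  {p57, p58, p59} × {2} = {(p57,2), (p58,2), (p59,2)}
  {p57, p58, p59} × {0, 1} = {(p57,0), (p57,1), (p58,0), (p58,1), (p59,0), (p59,1)}
  {p57, p58, p59} × {0, 2} = {(p57,0), (p57,2), (p58,0), (p58,2), (p59,0), (p59,2)}
  {p57, p58, p59} × {1, 2} = {(p57,1), (p57,2), (p58,1), (p58,2), (p59,1), (p59,2)}
  {p57, p58, p59} × {0, 1, 2} = {(p57,0), (p57,1), (p57,2), (p58,0), (p58,1), (p58,2), (p59,0), (p59,1), (p59,2)}
These 15 distinct sets form the basis B.
Close under arbitrary unions to get τ_{X×Y}; counting gives |τ_{X×Y}| = 27.


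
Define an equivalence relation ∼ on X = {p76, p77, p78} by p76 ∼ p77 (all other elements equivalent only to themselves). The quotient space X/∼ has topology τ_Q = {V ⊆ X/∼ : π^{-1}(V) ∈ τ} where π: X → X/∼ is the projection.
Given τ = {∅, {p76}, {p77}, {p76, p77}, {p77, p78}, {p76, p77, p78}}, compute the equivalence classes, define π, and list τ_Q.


X/∼ = {[p76=p77], [p78]}; |τ_Q| = 3.

Equivalence classes: [p76=p77], [p78].
Quotient map π: X → X/∼ sends p76 ↦ [p76=p77], p77 ↦ [p76=p77], p78 ↦ [p78].
For each subset V ⊆ X/∼, compute π^{-1}(V) ⊆ X and check whether π^{-1}(V) ∈ τ. V is open in τ_Q iff π^{-1}(V) ∈ τ.
  V = {}: π^{-1}(V) = ∅ ∈ τ ✓.
  V = {[p76=p77]}: π^{-1}(V) = {p76, p77} ∈ τ ✓.
  V = {[p78]}: π^{-1}(V) = {p78} ∉ τ ✗.
  V = {[p76=p77], [p78]}: π^{-1}(V) = {p76, p77, p78} ∈ τ ✓.
Open sets in the quotient: τ_Q = {{}, {[p76=p77]}, {[p76=p77], [p78]}} (3 elements).


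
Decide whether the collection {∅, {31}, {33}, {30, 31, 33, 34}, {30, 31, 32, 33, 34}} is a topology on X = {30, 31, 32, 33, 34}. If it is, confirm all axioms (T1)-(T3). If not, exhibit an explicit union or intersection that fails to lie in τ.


τ is NOT a topology on X.

Axiom (T1): ∅ ∈ τ? Yes; X ∈ τ? Yes.
Axiom (T2/T3): check pairwise unions and intersections of members of τ.
Counterexample for (T2): {31} ∪ {33} = {31, 33} ∉ τ. Therefore τ is NOT a topology.


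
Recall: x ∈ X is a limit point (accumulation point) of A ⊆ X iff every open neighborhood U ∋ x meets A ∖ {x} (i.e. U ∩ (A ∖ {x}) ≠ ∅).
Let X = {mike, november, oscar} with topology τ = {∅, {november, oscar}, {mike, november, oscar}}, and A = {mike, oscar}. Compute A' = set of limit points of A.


A' = {mike, november}

For each x ∈ X, list the open sets U ∈ τ with x ∈ U, then check whether U ∩ (A ∖ {x}) ≠ ∅ for every such U.
  x = mike: opens ∋ x are {mike, november, oscar}; each meets A ∖ {mike}, so x IS a limit point.
  x = november: opens ∋ x are {november, oscar}, {mike, november, oscar}; each meets A ∖ {november}, so x IS a limit point.
  x = oscar: open {november, oscar} ∋ x has {november, oscar} ∩ (A ∖ {oscar}) = ∅, so x is NOT a limit point.
Collecting: A' = {mike, november}.


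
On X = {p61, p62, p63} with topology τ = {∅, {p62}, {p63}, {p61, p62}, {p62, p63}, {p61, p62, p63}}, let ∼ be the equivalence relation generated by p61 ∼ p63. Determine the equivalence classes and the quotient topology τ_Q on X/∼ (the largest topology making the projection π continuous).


X/∼ = {[p61=p63], [p62]}; |τ_Q| = 3.

Equivalence classes: [p61=p63], [p62].
Quotient map π: X → X/∼ sends p61 ↦ [p61=p63], p62 ↦ [p62], p63 ↦ [p61=p63].
For each subset V ⊆ X/∼, compute π^{-1}(V) ⊆ X and check whether π^{-1}(V) ∈ τ. V is open in τ_Q iff π^{-1}(V) ∈ τ.
  V = {}: π^{-1}(V) = ∅ ∈ τ ✓.
  V = {[p61=p63]}: π^{-1}(V) = {p61, p63} ∉ τ ✗.
  V = {[p62]}: π^{-1}(V) = {p62} ∈ τ ✓.
  V = {[p61=p63], [p62]}: π^{-1}(V) = {p61, p62, p63} ∈ τ ✓.
Open sets in the quotient: τ_Q = {{}, {[p62]}, {[p61=p63], [p62]}} (3 elements).
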